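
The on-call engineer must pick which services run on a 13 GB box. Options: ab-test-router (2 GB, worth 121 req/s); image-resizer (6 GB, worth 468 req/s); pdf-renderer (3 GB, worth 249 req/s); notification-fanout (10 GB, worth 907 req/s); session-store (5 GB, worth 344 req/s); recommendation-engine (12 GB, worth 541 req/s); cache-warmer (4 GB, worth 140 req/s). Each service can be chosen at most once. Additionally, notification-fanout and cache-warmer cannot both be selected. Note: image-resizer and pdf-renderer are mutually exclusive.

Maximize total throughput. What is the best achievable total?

1156

Taking pdf-renderer + notification-fanout: 13 GB used, 1156 in throughput.
That's the maximum — no feasible swap from here does better than 1156.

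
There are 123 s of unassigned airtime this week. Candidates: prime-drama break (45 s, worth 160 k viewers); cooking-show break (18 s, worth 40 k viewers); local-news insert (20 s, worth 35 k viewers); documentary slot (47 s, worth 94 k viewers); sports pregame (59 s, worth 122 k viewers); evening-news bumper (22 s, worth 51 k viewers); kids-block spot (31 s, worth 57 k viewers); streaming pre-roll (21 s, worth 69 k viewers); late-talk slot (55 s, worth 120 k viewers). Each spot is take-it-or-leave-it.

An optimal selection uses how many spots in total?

The maximum expected reach within 123 s is 349.
One optimal bundle: prime-drama break + streaming pre-roll + late-talk slot (121 s).
Every optimal selection uses 3 spots.

3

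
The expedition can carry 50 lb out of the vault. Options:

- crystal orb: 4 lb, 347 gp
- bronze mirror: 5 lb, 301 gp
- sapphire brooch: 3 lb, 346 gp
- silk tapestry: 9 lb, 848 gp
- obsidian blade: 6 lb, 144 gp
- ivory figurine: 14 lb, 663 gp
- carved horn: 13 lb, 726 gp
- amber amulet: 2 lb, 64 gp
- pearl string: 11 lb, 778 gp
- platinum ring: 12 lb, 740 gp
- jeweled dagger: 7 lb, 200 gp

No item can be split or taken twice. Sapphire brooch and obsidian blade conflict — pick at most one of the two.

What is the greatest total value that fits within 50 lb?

Density check — sapphire brooch 115.33, silk tapestry 94.22, crystal orb 86.75, pearl string 70.73 are the best per lb.
Taking the top-ratio items first gives crystal orb + bronze mirror + sapphire brooch + silk tapestry + amber amulet + pearl string + platinum ring for 3424 (46 lb).
Replace crystal orb and bronze mirror with carved horn: the trade gains 78 net, giving 3502 at 50 lb.

3502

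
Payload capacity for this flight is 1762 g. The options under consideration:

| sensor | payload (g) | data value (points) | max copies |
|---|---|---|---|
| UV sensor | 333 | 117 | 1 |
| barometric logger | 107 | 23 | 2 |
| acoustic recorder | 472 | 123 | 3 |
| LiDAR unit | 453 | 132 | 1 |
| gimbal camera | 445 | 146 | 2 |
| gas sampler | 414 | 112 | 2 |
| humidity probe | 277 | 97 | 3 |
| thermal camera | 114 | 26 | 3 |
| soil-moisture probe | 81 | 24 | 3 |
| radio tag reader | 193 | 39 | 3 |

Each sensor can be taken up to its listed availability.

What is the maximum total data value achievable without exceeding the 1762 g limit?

583

Density check — UV sensor 0.35, humidity probe 0.35, gimbal camera 0.33 are the best per g.
The ratio heuristic lands on UV sensor + gimbal camera + 3×humidity probe + soil-moisture probe (578) but leaves 72 g idle.
Replace UV sensor and soil-moisture probe with gimbal camera: the trade gains 5 net, giving 583 at 1721 g.
Nothing else within 1762 g beats 583.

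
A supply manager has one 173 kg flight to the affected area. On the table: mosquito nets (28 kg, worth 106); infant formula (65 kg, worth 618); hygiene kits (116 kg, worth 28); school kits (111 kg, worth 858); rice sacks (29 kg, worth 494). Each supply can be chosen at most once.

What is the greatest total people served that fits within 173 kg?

Ranking by ratio (people served/kg): rice sacks 17.03, infant formula 9.51, school kits 7.73, mosquito nets 3.79.
The ratio heuristic lands on mosquito nets + infant formula + rice sacks (1218) but leaves 51 kg idle.
The 65 kg tied up in infant formula is better spent on school kits — total rises to 1458 (168 kg).
That's the maximum — no swap from here does better than 1458.

1458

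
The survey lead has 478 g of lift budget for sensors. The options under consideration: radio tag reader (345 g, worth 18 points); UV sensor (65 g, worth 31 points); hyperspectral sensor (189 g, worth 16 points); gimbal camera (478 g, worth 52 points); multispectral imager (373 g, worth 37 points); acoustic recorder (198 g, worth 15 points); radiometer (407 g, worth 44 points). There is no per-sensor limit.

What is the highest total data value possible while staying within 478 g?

217

Best packing: 7×UV sensor — 455 g, 217 total.
The spare 23 g is too small for any remaining sensor, and no exchange beats 217.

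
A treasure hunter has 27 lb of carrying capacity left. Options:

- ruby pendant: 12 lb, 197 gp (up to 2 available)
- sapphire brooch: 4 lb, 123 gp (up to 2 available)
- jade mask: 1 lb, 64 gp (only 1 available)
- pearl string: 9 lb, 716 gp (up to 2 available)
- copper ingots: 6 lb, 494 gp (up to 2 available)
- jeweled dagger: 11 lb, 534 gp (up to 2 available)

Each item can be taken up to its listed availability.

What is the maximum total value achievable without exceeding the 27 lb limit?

Filling by ratio: sapphire brooch + jade mask + pearl string + 2×copper ingots for 1891, with 1 lb left unused.
The 10 lb tied up in sapphire brooch and copper ingots is better spent on pearl string — total rises to 1990 (25 lb).
Every other selection either busts 27 lb or exceeds an availability limit or fails to beat 1990.

1990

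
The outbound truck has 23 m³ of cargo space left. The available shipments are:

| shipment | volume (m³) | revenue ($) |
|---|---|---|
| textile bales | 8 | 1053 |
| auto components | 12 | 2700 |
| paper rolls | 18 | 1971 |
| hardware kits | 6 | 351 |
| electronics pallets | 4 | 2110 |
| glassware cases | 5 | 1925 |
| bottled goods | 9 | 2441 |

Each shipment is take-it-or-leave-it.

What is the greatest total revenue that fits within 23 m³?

Filling by ratio: electronics pallets + glassware cases + bottled goods for 6476, with 5 m³ left unused.
Replace bottled goods with auto components: the trade gains 259 net, giving 6735 at 21 m³.
That's the maximum — no swap from here does better than 6735.

6735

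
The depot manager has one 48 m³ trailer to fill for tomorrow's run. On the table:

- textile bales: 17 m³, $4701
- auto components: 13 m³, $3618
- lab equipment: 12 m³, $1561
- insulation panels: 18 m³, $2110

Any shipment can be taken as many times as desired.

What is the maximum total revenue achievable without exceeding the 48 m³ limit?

13020

Ranking by ratio (revenue/m³): auto components 278.31, textile bales 276.53, lab equipment 130.08.
Filling by ratio: 3×auto components for 10854, with 9 m³ left unused.
Dropping 2×auto components frees 26 m³; slotting in 2×textile bales (34 m³) lifts the total to 13020 at 47 m³.
Every other selection either busts 48 m³ or fails to beat 13020.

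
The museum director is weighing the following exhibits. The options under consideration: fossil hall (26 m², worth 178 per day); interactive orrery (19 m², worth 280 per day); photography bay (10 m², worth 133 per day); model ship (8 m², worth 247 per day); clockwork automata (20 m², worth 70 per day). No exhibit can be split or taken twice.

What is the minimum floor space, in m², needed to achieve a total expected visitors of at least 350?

Need the lightest bundle worth ≥ 350.
Taking photography bay + model ship gives 380 (≥ 350) for 18 m².
No combination under 18 m² hits 350.

18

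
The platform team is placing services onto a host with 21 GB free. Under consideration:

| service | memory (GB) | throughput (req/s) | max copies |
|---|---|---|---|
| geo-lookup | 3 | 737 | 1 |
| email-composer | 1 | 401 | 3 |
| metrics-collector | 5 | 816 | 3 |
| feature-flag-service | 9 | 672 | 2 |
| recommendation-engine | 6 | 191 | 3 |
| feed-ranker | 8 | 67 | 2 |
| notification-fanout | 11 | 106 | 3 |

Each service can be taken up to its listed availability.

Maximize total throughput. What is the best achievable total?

4388

Ranking by ratio (throughput/GB): email-composer 401.00, geo-lookup 245.67, metrics-collector 163.20, feature-flag-service 74.67.
The ratio ordering already packs tightly: geo-lookup + 3×email-composer + 3×metrics-collector, 21 GB, 4388.
Every other selection either busts 21 GB or exceeds an availability limit or fails to beat 4388.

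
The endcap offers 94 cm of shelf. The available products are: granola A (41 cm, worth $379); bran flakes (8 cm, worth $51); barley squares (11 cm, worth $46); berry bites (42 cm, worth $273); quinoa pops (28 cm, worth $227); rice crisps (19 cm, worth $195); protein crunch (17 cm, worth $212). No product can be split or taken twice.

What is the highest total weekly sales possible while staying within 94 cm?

By weekly sales per cm: protein crunch 12.47, rice crisps 10.26, granola A 9.24, quinoa pops 8.11 lead.
Greedy by ratio would take granola A + bran flakes + rice crisps + protein crunch: 85 cm used, total 837.
Dropping rice crisps frees 19 cm; slotting in quinoa pops (28 cm) lifts the total to 869 at 94 cm.
An exhaustive check of the 128 subsets confirms 869.

869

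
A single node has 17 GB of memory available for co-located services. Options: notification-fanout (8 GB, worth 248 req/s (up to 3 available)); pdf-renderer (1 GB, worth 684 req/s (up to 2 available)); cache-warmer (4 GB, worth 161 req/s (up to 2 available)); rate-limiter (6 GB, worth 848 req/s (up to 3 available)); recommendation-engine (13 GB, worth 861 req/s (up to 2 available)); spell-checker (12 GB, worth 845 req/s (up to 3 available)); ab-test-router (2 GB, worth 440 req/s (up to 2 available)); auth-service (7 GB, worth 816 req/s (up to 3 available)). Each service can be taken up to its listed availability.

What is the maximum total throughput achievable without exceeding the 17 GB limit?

3504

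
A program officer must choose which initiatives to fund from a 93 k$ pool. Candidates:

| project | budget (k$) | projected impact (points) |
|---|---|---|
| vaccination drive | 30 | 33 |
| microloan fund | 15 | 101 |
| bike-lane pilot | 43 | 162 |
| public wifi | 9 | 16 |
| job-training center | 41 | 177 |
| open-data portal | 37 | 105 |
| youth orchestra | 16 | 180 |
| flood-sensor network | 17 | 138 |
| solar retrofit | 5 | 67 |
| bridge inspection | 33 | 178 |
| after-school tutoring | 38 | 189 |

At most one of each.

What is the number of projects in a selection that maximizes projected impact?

5

The maximum projected impact within 93 k$ is 675.
For example microloan fund + youth orchestra + flood-sensor network + solar retrofit + after-school tutoring achieves it, using 91 k$.
All optima have 5 projects.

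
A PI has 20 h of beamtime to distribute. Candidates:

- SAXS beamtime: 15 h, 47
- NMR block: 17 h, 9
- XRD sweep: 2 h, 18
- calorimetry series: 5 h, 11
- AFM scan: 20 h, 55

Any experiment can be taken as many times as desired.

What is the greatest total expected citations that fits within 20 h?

180

The ratio ordering already packs tightly: 10×XRD sweep, 20 h, 180.
Nothing else within 20 h beats 180.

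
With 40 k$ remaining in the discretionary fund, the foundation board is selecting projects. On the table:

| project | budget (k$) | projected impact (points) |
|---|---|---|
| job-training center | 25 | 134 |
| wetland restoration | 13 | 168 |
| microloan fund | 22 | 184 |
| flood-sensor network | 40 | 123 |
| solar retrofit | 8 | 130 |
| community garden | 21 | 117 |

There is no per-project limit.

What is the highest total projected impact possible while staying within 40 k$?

650

Ranking by ratio (projected impact/k$): solar retrofit 16.25, wetland restoration 12.92, microloan fund 8.36, community garden 5.57.
The ratio ordering already packs tightly: 5×solar retrofit, 40 k$, 650.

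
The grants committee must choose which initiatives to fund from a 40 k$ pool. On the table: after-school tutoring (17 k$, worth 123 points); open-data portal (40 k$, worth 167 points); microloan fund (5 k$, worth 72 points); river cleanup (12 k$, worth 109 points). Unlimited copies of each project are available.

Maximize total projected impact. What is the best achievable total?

Taking 8×microloan fund: 40 k$ used, 576 in projected impact.
That's the maximum — no swap from here does better than 576.

576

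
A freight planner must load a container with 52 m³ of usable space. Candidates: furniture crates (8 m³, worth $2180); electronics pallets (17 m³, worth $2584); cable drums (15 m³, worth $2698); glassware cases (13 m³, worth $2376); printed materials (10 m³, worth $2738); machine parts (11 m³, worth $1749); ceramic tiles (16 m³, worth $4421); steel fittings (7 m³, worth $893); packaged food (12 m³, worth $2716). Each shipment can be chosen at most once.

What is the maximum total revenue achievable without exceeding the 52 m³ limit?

12251

The ratio heuristic lands on furniture crates + printed materials + ceramic tiles + packaged food (12055) but leaves 6 m³ idle.
Dropping furniture crates frees 8 m³; slotting in glassware cases (13 m³) lifts the total to 12251 at 51 m³.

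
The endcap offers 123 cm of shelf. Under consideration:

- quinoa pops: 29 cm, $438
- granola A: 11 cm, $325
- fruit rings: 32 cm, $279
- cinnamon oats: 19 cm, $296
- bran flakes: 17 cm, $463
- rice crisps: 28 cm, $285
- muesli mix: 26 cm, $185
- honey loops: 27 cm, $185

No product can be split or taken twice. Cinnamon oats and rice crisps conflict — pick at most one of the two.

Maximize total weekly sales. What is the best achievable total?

1801

Best packing: quinoa pops + granola A + fruit rings + cinnamon oats + bran flakes — 108 cm, 1801 total.
Runner-up quinoa pops + granola A + fruit rings + bran flakes + rice crisps tops out at 1790.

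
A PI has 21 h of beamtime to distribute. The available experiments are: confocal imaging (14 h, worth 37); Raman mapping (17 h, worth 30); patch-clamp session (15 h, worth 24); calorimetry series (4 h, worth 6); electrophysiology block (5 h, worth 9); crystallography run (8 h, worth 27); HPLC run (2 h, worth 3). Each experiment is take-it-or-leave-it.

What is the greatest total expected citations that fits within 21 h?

49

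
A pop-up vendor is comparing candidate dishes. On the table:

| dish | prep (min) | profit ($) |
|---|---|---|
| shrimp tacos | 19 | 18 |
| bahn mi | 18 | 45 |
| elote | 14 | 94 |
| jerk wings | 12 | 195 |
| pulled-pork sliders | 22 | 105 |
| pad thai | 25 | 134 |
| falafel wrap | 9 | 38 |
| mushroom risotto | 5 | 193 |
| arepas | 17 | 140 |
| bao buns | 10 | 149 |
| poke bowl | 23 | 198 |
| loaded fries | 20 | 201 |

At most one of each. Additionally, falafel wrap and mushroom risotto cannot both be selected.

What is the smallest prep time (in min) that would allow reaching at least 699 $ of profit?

47

Look for the lowest-prep combination reaching 699.
jerk wings + mushroom risotto + bao buns + loaded fries reaches 738 using 47 min.
Any bundle with less than 47 min falls short of 699.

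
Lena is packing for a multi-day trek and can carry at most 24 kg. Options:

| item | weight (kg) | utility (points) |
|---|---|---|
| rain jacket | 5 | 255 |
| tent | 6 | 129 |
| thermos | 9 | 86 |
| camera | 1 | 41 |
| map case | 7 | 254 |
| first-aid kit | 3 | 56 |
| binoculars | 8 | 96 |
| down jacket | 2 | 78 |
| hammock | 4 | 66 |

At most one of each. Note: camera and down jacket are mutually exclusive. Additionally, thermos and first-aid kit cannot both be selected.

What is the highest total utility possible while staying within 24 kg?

782

Taking rain jacket + tent + map case + down jacket + hammock: 24 kg used, 782 in utility.
Nothing else feasible within 24 kg beats 782.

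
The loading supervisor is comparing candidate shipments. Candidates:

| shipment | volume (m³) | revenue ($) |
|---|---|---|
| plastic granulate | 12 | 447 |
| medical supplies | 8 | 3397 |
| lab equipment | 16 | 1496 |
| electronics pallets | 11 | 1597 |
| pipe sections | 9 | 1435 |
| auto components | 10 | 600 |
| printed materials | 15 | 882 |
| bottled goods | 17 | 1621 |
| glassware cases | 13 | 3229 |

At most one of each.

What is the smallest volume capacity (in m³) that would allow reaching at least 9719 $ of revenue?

Minimise m³ subject to total revenue ≥ 9719.
medical supplies + lab equipment + electronics pallets + glassware cases: 9719 revenue at 48 m³.
No combination under 48 m³ hits 9719.

48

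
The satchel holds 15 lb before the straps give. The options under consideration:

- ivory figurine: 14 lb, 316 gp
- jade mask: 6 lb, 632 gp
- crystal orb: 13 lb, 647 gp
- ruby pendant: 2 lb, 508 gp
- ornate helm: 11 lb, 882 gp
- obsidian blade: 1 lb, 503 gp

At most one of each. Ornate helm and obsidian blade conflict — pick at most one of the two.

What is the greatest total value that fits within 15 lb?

Jade mask + ruby pendant + obsidian blade uses 9 of the 15 lb and totals 1643.

1643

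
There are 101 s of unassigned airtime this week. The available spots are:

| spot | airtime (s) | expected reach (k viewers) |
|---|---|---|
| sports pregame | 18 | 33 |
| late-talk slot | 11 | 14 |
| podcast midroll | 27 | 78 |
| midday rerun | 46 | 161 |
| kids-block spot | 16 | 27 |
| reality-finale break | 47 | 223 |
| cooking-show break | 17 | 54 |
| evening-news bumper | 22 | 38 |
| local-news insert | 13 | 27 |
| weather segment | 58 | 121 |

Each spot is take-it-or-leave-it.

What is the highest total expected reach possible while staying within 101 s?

Density check — reality-finale break 4.74, midday rerun 3.50, cooking-show break 3.18 are the best per s.
Best packing: midday rerun + reality-finale break — 93 s, 384 total.

384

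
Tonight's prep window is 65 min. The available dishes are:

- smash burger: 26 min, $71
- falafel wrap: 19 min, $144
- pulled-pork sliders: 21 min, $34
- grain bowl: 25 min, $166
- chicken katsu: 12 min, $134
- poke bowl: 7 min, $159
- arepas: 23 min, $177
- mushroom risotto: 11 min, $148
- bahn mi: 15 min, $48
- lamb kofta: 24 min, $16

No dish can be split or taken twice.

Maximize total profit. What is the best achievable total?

633

Density check — poke bowl 22.71, mushroom risotto 13.45, chicken katsu 11.17, arepas 7.70 are the best per min.
A density-first pass picks chicken katsu + poke bowl + arepas + mushroom risotto — 618 at 53 min.
The 23 min tied up in arepas is better spent on falafel wrap + bahn mi — total rises to 633 (64 min).
The closest alternative, falafel wrap + poke bowl + arepas + mushroom risotto, reaches only 628.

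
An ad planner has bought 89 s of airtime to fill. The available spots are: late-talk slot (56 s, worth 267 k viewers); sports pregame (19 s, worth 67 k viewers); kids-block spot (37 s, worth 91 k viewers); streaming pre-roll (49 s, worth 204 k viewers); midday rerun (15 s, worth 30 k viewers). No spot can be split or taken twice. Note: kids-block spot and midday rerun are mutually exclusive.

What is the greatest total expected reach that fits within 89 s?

334

Ranking by ratio (expected reach/s): late-talk slot 4.77, streaming pre-roll 4.16, sports pregame 3.53.
The ratio ordering already packs tightly: late-talk slot + sports pregame, 75 s, 334.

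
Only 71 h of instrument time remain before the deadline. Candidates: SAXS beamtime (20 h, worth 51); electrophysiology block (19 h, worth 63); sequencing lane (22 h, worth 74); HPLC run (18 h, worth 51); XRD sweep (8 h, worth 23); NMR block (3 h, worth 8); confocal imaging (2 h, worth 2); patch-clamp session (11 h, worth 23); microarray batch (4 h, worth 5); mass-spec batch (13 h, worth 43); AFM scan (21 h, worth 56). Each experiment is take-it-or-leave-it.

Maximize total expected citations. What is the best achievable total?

219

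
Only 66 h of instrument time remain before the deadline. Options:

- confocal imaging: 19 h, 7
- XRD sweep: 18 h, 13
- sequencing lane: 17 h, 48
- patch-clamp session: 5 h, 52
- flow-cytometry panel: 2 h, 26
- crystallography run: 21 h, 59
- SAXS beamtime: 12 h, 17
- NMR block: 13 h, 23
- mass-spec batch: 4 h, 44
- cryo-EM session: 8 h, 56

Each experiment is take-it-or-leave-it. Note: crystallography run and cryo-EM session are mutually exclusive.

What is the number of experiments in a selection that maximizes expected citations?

Optimal total is 266.
For example sequencing lane + patch-clamp session + flow-cytometry panel + SAXS beamtime + NMR block + mass-spec batch + cryo-EM session achieves it, using 61 h.
Every optimal selection uses 7 experiments.

7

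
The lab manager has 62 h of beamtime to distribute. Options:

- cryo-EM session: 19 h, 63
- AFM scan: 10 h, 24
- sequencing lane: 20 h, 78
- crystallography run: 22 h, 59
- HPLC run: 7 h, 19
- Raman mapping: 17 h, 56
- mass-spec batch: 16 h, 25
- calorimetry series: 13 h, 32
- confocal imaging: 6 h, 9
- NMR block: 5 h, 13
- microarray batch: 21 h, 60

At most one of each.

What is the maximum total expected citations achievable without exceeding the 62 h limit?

210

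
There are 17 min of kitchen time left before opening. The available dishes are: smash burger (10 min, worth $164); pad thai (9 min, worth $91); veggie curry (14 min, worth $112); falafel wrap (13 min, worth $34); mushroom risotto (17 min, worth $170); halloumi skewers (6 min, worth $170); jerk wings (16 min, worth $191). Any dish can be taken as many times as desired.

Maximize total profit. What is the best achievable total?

The ratio ordering already packs tightly: 2×halloumi skewers, 12 min, 340.
The spare 5 min is too small for any remaining dish, and no exchange beats 340.

340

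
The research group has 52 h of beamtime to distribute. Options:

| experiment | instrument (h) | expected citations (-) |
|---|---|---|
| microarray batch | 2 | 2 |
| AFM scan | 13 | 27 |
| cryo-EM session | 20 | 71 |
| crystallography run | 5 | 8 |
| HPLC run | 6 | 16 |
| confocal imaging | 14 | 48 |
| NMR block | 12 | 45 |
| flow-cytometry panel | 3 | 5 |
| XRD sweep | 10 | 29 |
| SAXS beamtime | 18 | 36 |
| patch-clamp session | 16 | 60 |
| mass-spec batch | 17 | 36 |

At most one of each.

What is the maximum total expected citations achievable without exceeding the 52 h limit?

182

Ranking by ratio (expected citations/h): NMR block 3.75, patch-clamp session 3.75, cryo-EM session 3.55, confocal imaging 3.43.
Taking the top-ratio experiments first gives cryo-EM session + NMR block + flow-cytometry panel + patch-clamp session for 181 (51 h).
Replace cryo-EM session and flow-cytometry panel with confocal imaging + XRD sweep: the trade gains 1 net, giving 182 at 52 h.
Runner-up microarray batch + cryo-EM session + confocal imaging + patch-clamp session tops out at 181.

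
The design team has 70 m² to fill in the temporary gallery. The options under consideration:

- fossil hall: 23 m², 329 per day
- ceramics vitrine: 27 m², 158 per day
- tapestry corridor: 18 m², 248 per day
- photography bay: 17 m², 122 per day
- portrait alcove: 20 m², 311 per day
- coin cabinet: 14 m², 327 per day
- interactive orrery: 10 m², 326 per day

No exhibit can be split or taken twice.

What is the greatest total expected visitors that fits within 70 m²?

1293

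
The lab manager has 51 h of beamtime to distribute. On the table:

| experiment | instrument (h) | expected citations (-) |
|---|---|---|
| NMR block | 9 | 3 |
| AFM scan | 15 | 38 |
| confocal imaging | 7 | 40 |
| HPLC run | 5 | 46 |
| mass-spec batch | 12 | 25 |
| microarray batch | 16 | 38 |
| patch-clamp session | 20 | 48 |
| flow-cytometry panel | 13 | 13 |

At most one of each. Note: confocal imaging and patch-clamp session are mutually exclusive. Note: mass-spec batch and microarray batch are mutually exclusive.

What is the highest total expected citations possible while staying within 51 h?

Ranking by ratio (expected citations/h): HPLC run 9.20, confocal imaging 5.71, AFM scan 2.53.
AFM scan + confocal imaging + HPLC run + microarray batch uses 43 of the 51 h and totals 162.
Next best is NMR block + AFM scan + confocal imaging + HPLC run + mass-spec batch at 152 (48 h) — short by 10.

162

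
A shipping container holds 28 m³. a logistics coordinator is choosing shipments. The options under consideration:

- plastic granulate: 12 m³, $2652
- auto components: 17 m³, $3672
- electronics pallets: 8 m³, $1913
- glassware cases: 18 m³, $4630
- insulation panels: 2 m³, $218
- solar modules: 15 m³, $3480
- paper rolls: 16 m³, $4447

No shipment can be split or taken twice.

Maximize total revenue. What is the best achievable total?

7099

Ranking by ratio (revenue/m³): paper rolls 277.94, glassware cases 257.22, electronics pallets 239.12.
Taking the top-ratio shipments first gives electronics pallets + insulation panels + paper rolls for 6578 (26 m³).
The 10 m³ tied up in electronics pallets and insulation panels is better spent on plastic granulate — total rises to 7099 (28 m³).
Runner-up electronics pallets + glassware cases + insulation panels tops out at 6761.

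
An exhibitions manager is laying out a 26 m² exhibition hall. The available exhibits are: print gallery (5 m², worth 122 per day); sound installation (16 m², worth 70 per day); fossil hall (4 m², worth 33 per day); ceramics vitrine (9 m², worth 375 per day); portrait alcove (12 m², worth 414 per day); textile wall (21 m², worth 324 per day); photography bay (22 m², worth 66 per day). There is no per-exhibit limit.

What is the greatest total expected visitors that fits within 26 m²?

911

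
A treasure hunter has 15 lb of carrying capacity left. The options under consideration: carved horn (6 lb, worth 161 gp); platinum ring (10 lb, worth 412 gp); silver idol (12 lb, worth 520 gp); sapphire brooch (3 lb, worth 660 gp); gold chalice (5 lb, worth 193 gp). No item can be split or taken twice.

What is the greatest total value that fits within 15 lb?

By value per lb: sapphire brooch 220.00, silver idol 43.33, platinum ring 41.20, gold chalice 38.60 lead.
The ratio ordering already packs tightly: silver idol + sapphire brooch, 15 lb, 1180.
No other feasible combination exceeds 1180.

1180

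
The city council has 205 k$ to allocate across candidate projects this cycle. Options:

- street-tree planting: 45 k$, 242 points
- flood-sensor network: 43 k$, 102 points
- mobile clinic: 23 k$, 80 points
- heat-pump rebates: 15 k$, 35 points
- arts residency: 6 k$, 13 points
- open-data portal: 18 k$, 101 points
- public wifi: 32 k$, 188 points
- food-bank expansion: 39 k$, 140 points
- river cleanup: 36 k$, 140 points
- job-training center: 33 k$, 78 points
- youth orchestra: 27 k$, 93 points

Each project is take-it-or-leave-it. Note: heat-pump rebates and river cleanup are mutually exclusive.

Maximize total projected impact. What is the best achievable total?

917

Filling by ratio: street-tree planting + mobile clinic + arts residency + open-data portal + public wifi + food-bank expansion + river cleanup for 904, with 6 k$ left unused.
Replace mobile clinic with youth orchestra: the trade gains 13 net, giving 917 at 203 k$.
The closest alternative, street-tree planting + mobile clinic + arts residency + open-data portal + public wifi + food-bank expansion + river cleanup, reaches only 904.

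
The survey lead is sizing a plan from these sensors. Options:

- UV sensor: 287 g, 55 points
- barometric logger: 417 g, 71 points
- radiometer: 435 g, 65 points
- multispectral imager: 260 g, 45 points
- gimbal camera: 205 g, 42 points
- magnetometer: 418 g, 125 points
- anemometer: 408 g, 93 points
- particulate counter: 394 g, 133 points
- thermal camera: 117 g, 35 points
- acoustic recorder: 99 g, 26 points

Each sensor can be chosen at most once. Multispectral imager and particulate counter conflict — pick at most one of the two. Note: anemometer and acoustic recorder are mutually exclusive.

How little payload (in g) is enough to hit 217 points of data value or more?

Look for the lowest-payload combination reaching 217.
UV sensor + particulate counter + thermal camera reaches 223 using 798 g.
Any bundle with less than 798 g falls short of 217.

798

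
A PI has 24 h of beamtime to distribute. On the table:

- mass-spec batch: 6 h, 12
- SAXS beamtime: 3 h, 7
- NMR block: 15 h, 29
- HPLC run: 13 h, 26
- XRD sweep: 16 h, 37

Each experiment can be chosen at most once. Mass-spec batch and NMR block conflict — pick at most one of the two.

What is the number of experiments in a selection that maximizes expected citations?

2

Best achievable expected citations is 49.
For example mass-spec batch + XRD sweep achieves it, using 22 h.
Any selection reaching 49 contains exactly 2 experiments.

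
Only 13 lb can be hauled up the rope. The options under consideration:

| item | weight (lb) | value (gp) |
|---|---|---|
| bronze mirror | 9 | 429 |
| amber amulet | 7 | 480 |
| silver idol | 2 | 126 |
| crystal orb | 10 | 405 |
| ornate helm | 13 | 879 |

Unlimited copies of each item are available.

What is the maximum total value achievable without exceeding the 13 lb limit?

Taking the top-ratio items first gives amber amulet + 3×silver idol for 858 (13 lb).
Replace amber amulet and 3×silver idol with ornate helm: the trade gains 21 net, giving 879 at 13 lb.
Nothing else within 13 lb beats 879.

879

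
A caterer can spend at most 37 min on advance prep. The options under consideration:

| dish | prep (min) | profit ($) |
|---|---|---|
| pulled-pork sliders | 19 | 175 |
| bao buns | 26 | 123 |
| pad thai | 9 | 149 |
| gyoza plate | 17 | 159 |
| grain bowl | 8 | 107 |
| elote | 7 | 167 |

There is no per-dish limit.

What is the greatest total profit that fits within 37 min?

The ratio ordering already packs tightly: 5×elote, 35 min, 835.
Every other selection either busts 37 min or fails to beat 835.

835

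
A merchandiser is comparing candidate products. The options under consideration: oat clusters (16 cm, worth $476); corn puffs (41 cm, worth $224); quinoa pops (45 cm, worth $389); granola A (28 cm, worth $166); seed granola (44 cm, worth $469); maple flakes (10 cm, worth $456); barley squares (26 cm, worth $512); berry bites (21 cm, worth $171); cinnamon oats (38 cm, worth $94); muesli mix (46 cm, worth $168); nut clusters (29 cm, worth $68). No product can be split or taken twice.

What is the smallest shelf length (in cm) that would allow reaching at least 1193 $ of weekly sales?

Minimise cm subject to total weekly sales ≥ 1193.
oat clusters + maple flakes + barley squares: 1444 weekly sales at 52 cm.
No combination under 52 cm hits 1193.

52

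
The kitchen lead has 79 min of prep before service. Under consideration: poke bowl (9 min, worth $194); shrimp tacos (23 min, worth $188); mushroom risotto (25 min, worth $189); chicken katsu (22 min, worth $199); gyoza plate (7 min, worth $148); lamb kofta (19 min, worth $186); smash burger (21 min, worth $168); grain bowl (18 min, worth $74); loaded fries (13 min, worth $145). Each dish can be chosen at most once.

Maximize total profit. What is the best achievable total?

The ratio heuristic lands on poke bowl + chicken katsu + gyoza plate + lamb kofta + loaded fries (872) but leaves 9 min idle.
The 13 min tied up in loaded fries is better spent on smash burger — total rises to 895 (78 min).
That's the maximum — no swap from here does better than 895.

895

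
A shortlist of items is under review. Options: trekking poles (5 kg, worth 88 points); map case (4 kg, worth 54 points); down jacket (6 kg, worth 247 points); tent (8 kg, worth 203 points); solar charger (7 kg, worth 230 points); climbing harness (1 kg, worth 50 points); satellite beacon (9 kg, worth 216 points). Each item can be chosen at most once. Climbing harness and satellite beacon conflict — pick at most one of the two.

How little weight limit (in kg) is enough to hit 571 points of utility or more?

Need the lightest bundle worth ≥ 571.
map case + down jacket + solar charger + climbing harness reaches 581 using 18 kg.
No combination under 18 kg hits 571.

18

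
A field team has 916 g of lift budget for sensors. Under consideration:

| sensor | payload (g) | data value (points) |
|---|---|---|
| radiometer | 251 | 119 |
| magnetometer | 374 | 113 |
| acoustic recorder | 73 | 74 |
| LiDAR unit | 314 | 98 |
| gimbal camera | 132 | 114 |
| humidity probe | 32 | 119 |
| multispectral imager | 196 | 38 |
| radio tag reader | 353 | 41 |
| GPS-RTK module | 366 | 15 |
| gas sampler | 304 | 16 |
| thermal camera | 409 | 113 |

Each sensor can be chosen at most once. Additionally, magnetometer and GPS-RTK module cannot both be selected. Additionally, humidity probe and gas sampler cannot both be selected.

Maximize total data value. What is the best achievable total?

A density-first pass picks radiometer + acoustic recorder + LiDAR unit + gimbal camera + humidity probe — 524 at 802 g.
The 314 g tied up in LiDAR unit is better spent on magnetometer — total rises to 539 (862 g).
An exhaustive check of the 2048 subsets confirms 539.

539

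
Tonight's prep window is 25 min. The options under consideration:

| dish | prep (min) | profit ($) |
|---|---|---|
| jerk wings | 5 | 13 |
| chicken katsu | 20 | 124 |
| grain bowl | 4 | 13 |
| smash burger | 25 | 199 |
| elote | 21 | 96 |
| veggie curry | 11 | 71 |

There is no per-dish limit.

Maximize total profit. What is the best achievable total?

Ranking by ratio (profit/min): smash burger 7.96, veggie curry 6.45, chicken katsu 6.20, elote 4.57.
Smash burger uses 25 of the 25 min and totals 199.
That's the maximum — no swap from here does better than 199.

199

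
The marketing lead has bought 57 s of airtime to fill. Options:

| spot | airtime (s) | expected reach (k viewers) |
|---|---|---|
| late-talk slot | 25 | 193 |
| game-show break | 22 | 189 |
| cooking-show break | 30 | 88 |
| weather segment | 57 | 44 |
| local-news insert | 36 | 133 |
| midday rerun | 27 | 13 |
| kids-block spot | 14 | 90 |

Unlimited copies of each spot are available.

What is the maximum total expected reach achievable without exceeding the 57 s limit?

386

Density check — game-show break 8.59, late-talk slot 7.72, kids-block spot 6.43, local-news insert 3.69 are the best per s.
Greedy by ratio would take 2×game-show break: 44 s used, total 378.
The 44 s tied up in 2×game-show break is better spent on 2×late-talk slot — total rises to 386 (50 s).
Every other selection either busts 57 s or fails to beat 386.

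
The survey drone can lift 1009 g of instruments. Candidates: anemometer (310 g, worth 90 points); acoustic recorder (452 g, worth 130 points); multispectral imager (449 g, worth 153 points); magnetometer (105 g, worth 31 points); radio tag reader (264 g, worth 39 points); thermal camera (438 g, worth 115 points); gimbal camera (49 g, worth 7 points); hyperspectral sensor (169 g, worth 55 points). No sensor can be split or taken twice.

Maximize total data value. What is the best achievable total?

314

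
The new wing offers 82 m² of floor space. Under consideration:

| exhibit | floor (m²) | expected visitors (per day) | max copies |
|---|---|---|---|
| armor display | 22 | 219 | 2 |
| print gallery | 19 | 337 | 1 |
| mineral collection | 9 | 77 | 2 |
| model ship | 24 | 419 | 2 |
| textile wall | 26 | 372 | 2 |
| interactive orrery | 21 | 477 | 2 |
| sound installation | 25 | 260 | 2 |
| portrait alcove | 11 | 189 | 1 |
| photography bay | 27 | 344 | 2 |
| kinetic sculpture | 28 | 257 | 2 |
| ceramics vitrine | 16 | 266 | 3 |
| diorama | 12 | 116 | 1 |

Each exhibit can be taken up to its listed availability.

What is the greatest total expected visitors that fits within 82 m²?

Greedy by ratio would take print gallery + mineral collection + 2×interactive orrery + portrait alcove: 81 m² used, total 1557.
But model ship + 2×interactive orrery + ceramics vitrine fits in 82 m² and reaches 1639.
Every other selection either busts 82 m² or exceeds an availability limit or fails to beat 1639.

1639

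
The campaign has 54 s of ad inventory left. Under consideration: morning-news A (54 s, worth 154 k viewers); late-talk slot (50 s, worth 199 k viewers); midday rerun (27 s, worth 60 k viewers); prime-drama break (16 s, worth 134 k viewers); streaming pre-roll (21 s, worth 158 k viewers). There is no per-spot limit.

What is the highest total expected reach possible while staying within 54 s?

By expected reach per s: prime-drama break 8.38, streaming pre-roll 7.52, late-talk slot 3.98 lead.
The ratio heuristic lands on 3×prime-drama break (402) but leaves 6 s idle.
Dropping prime-drama break frees 16 s; slotting in streaming pre-roll (21 s) lifts the total to 426 at 53 s.
Every other selection either busts 54 s or fails to beat 426.

426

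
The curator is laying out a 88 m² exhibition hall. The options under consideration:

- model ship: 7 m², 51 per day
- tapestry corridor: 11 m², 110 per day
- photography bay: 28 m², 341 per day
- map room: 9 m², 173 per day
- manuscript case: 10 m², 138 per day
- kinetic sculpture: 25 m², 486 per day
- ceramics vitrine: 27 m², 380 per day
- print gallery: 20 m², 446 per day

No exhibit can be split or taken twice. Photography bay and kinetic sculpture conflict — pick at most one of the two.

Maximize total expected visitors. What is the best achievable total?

Ranking by ratio (expected visitors/m²): print gallery 22.30, kinetic sculpture 19.44, map room 19.22, ceramics vitrine 14.07.
Taking model ship + map room + kinetic sculpture + ceramics vitrine + print gallery: 88 m² used, 1536 in expected visitors.
Every other selection either busts 88 m² or breaks a pairing rule or fails to beat 1536.

1536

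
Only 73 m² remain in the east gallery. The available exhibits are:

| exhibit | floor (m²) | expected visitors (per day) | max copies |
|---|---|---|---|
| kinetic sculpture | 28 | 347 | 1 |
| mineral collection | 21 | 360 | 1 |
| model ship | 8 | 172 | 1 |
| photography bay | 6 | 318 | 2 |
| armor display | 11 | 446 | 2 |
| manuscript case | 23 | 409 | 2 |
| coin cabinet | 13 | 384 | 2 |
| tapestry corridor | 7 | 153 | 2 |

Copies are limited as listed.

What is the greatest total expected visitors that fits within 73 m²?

Filling by ratio: 2×photography bay + 2×armor display + 2×coin cabinet + tapestry corridor for 2449, with 6 m² left unused.
Replace tapestry corridor with model ship: the trade gains 19 net, giving 2468 at 68 m².
The spare 5 m² is too small for any remaining exhibit, and no exchange beats 2468.

2468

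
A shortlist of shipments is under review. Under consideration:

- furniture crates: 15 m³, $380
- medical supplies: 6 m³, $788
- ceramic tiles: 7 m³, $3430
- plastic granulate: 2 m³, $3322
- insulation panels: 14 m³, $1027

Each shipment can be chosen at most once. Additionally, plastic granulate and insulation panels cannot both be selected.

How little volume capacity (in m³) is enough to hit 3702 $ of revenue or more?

Need the lightest bundle worth ≥ 3702.
medical supplies + plastic granulate: 4110 revenue at 8 m³.
Below 8 m³ the best achievable stays under 3702.

8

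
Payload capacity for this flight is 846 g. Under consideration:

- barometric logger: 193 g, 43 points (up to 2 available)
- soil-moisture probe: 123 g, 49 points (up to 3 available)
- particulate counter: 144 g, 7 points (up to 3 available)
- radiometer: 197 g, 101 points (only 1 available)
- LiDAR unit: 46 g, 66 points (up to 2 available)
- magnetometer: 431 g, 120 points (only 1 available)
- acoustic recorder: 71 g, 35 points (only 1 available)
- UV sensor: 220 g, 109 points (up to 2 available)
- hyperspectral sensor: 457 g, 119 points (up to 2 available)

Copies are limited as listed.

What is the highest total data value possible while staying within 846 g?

By data value per g: LiDAR unit 1.43, radiometer 0.51, UV sensor 0.50, acoustic recorder 0.49 lead.
Best packing: radiometer + 2×LiDAR unit + acoustic recorder + 2×UV sensor — 800 g, 486 total.
Nothing else within 846 g beats 486.

486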